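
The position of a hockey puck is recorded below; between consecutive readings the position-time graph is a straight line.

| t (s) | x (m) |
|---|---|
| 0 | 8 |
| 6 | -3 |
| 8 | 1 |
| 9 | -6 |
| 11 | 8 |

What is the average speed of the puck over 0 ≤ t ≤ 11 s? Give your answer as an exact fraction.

36/11 m/s

Average speed = (total path length)/(elapsed time); on a piecewise-linear x-t graph the path length is Σ|Δx|.
0–6 s: |Δx| = |-3 − 8| = 11 m
6–8 s: |Δx| = |1 − -3| = 4 m
8–9 s: |Δx| = |-6 − 1| = 7 m
9–11 s: |Δx| = |8 − -6| = 14 m
Total path = 36 m; average speed = 36/11 = 36/11 m/s.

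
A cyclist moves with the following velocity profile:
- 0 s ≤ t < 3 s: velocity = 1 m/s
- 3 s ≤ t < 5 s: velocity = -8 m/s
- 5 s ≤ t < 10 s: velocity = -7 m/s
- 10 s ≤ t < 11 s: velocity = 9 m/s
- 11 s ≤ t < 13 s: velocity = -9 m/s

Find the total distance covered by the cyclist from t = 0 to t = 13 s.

81 m

Total distance travelled is ∫|v| dt — sum the magnitudes of each area piece.
0–3 s: |1| × 3 = 3 m
3–5 s: |-8| × 2 = 16 m
5–10 s: |-7| × 5 = 35 m
10–11 s: |9| × 1 = 9 m
11–13 s: |-9| × 2 = 18 m
Total distance = 81 m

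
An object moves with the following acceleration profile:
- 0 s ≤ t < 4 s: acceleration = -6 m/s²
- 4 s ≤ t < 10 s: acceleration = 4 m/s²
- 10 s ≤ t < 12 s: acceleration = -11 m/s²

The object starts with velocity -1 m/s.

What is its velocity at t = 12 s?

Δv equals the area under the a-t graph; then v = v₀ + Δv.
0–4 s: -6 × 4 = -24 m/s
4–10 s: 4 × 6 = 24 m/s
10–12 s: -11 × 2 = -22 m/s
Δv = -22 m/s, so v(12) = -1 + (-22) = -23 m/s.

-23 m/s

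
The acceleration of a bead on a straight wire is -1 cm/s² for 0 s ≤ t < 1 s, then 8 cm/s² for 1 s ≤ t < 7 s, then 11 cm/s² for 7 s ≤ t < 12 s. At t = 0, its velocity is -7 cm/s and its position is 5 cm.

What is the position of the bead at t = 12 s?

431 cm

On each constant-a segment, Δv = aΔt and Δx = v₀Δt + ½aΔt²; chain segment to segment.
0–1 s: v starts -7 cm/s; Δx = -7·1 + ½·-1·1² = -7.5 cm; v ends -8 cm/s.
1–7 s: v starts -8 cm/s; Δx = -8·6 + ½·8·6² = 96 cm; v ends 40 cm/s.
7–12 s: v starts 40 cm/s; Δx = 40·5 + ½·11·5² = 337.5 cm; v ends 95 cm/s.
x(12) = 5 + Σ Δx = 431 cm.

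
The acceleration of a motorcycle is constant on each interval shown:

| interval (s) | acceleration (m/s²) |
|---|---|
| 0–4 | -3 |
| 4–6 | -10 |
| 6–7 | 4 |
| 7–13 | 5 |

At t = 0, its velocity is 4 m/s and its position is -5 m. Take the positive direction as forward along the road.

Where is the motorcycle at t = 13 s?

-129 m

On each constant-a segment, Δv = aΔt and Δx = v₀Δt + ½aΔt²; chain segment to segment.
0–4 s: v starts 4 m/s; Δx = 4·4 + ½·-3·4² = -8 m; v ends -8 m/s.
4–6 s: v starts -8 m/s; Δx = -8·2 + ½·-10·2² = -36 m; v ends -28 m/s.
6–7 s: v starts -28 m/s; Δx = -28·1 + ½·4·1² = -26 m; v ends -24 m/s.
7–13 s: v starts -24 m/s; Δx = -24·6 + ½·5·6² = -54 m; v ends 6 m/s.
x(13) = -5 + Σ Δx = -129 m.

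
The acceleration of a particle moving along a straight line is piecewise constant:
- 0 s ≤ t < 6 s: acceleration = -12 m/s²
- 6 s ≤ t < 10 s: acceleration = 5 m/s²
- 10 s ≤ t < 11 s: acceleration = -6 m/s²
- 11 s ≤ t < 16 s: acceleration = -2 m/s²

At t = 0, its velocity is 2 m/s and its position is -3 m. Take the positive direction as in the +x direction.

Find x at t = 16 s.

-805 m

On each constant-a segment, Δv = aΔt and Δx = v₀Δt + ½aΔt²; chain segment to segment.
0–6 s: v starts 2 m/s; Δx = 2·6 + ½·-12·6² = -204 m; v ends -70 m/s.
6–10 s: v starts -70 m/s; Δx = -70·4 + ½·5·4² = -240 m; v ends -50 m/s.
10–11 s: v starts -50 m/s; Δx = -50·1 + ½·-6·1² = -53 m; v ends -56 m/s.
11–16 s: v starts -56 m/s; Δx = -56·5 + ½·-2·5² = -305 m; v ends -66 m/s.
x(16) = -3 + Σ Δx = -805 m.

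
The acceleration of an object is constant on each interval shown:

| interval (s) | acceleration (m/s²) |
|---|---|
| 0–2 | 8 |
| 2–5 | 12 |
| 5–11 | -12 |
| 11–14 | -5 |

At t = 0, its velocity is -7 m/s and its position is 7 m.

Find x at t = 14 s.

On each constant-a segment, Δv = aΔt and Δx = v₀Δt + ½aΔt²; chain segment to segment.
0–2 s: v starts -7 m/s; Δx = -7·2 + ½·8·2² = 2 m; v ends 9 m/s.
2–5 s: v starts 9 m/s; Δx = 9·3 + ½·12·3² = 81 m; v ends 45 m/s.
5–11 s: v starts 45 m/s; Δx = 45·6 + ½·-12·6² = 54 m; v ends -27 m/s.
11–14 s: v starts -27 m/s; Δx = -27·3 + ½·-5·3² = -103.5 m; v ends -42 m/s.
x(14) = 7 + Σ Δx = 40.5 m.

40.5 m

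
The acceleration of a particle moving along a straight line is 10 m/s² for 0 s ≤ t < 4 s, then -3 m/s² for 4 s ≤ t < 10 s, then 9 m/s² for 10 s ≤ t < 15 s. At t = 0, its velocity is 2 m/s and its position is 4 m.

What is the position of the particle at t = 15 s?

522.5 m

On each constant-a segment, Δv = aΔt and Δx = v₀Δt + ½aΔt²; chain segment to segment.
0–4 s: v starts 2 m/s; Δx = 2·4 + ½·10·4² = 88 m; v ends 42 m/s.
4–10 s: v starts 42 m/s; Δx = 42·6 + ½·-3·6² = 198 m; v ends 24 m/s.
10–15 s: v starts 24 m/s; Δx = 24·5 + ½·9·5² = 232.5 m; v ends 69 m/s.
x(15) = 4 + Σ Δx = 522.5 m.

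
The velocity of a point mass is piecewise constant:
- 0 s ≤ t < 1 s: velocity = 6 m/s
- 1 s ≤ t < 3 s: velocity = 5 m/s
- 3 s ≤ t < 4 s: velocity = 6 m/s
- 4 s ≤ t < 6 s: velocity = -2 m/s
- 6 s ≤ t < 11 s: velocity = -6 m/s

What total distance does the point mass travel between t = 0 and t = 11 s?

56 m

Distance (not displacement) is the total path length: add the absolute areas under v-t.
0–1 s: |6| × 1 = 6 m
1–3 s: |5| × 2 = 10 m
3–4 s: |6| × 1 = 6 m
4–6 s: |-2| × 2 = 4 m
6–11 s: |-6| × 5 = 30 m
Total distance = 56 m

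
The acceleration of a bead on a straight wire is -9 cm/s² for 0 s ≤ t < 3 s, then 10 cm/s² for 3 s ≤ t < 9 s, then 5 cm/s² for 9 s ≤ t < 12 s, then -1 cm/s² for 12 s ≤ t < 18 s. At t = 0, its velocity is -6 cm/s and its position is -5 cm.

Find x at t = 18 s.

256 cm

On each constant-a segment, Δv = aΔt and Δx = v₀Δt + ½aΔt²; chain segment to segment.
0–3 s: v starts -6 cm/s; Δx = -6·3 + ½·-9·3² = -58.5 cm; v ends -33 cm/s.
3–9 s: v starts -33 cm/s; Δx = -33·6 + ½·10·6² = -18 cm; v ends 27 cm/s.
9–12 s: v starts 27 cm/s; Δx = 27·3 + ½·5·3² = 103.5 cm; v ends 42 cm/s.
12–18 s: v starts 42 cm/s; Δx = 42·6 + ½·-1·6² = 234 cm; v ends 36 cm/s.
x(18) = -5 + Σ Δx = 256 cm.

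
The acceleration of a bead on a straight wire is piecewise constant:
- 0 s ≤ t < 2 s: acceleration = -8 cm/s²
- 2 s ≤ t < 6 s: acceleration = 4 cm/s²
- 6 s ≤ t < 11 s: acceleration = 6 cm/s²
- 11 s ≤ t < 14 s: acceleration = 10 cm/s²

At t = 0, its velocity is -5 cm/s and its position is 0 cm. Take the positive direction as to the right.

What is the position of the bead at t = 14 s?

On each constant-a segment, Δv = aΔt and Δx = v₀Δt + ½aΔt²; chain segment to segment.
0–2 s: v starts -5 cm/s; Δx = -5·2 + ½·-8·2² = -26 cm; v ends -21 cm/s.
2–6 s: v starts -21 cm/s; Δx = -21·4 + ½·4·4² = -52 cm; v ends -5 cm/s.
6–11 s: v starts -5 cm/s; Δx = -5·5 + ½·6·5² = 50 cm; v ends 25 cm/s.
11–14 s: v starts 25 cm/s; Δx = 25·3 + ½·10·3² = 120 cm; v ends 55 cm/s.
x(14) = 0 + Σ Δx = 92 cm.

92 cm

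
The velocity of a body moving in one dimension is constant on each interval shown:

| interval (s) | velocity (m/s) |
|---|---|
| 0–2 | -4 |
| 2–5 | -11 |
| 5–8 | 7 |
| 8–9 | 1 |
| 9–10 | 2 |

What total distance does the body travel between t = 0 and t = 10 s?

Distance (not displacement) is the total path length: add the absolute areas under v-t.
0–2 s: |-4| × 2 = 8 m
2–5 s: |-11| × 3 = 33 m
5–8 s: |7| × 3 = 21 m
8–9 s: |1| × 1 = 1 m
9–10 s: |2| × 1 = 2 m
Total distance = 65 m

65 m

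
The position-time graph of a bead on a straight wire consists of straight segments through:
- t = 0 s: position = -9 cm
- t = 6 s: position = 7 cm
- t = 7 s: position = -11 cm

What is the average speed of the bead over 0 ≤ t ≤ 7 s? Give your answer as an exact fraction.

34/7 cm/s

Average speed = (total path length)/(elapsed time); on a piecewise-linear x-t graph the path length is Σ|Δx|.
0–6 s: |Δx| = |7 − -9| = 16 cm
6–7 s: |Δx| = |-11 − 7| = 18 cm
Total path = 34 cm; average speed = 34/7 = 34/7 cm/s.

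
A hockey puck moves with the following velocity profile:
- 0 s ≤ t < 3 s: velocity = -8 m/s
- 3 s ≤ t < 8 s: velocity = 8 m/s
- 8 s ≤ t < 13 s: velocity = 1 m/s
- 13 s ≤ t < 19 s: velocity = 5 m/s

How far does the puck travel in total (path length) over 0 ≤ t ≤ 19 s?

Distance (not displacement) is the total path length: add the absolute areas under v-t.
0–3 s: |-8| × 3 = 24 m
3–8 s: |8| × 5 = 40 m
8–13 s: |1| × 5 = 5 m
13–19 s: |5| × 6 = 30 m
Total distance = 99 m

99 m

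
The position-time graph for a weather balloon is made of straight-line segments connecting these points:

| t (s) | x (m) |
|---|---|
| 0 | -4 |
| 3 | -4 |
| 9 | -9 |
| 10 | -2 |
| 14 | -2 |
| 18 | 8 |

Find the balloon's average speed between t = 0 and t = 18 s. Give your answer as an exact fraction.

Average speed = (total path length)/(elapsed time); on a piecewise-linear x-t graph the path length is Σ|Δx|.
0–3 s: |Δx| = |-4 − -4| = 0 m
3–9 s: |Δx| = |-9 − -4| = 5 m
9–10 s: |Δx| = |-2 − -9| = 7 m
10–14 s: |Δx| = |-2 − -2| = 0 m
14–18 s: |Δx| = |8 − -2| = 10 m
Total path = 22 m; average speed = 22/18 = 11/9 m/s.

11/9 m/s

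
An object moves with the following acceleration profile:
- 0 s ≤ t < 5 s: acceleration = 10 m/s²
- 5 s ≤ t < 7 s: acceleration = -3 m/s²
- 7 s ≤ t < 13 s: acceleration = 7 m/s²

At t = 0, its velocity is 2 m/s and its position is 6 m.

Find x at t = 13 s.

641 m

On each constant-a segment, Δv = aΔt and Δx = v₀Δt + ½aΔt²; chain segment to segment.
0–5 s: v starts 2 m/s; Δx = 2·5 + ½·10·5² = 135 m; v ends 52 m/s.
5–7 s: v starts 52 m/s; Δx = 52·2 + ½·-3·2² = 98 m; v ends 46 m/s.
7–13 s: v starts 46 m/s; Δx = 46·6 + ½·7·6² = 402 m; v ends 88 m/s.
x(13) = 6 + Σ Δx = 641 m.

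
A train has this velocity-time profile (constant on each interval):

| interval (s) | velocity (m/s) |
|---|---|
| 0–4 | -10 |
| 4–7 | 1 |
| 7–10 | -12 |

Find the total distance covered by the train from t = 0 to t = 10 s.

79 m

Distance (not displacement) is the total path length: add the absolute areas under v-t.
0–4 s: |-10| × 4 = 40 m
4–7 s: |1| × 3 = 3 m
7–10 s: |-12| × 3 = 36 m
Total distance = 79 m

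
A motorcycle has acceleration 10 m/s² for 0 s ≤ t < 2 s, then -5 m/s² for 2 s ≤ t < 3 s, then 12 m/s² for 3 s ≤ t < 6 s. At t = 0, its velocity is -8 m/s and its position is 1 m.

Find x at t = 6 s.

89.5 m

On each constant-a segment, Δv = aΔt and Δx = v₀Δt + ½aΔt²; chain segment to segment.
0–2 s: v starts -8 m/s; Δx = -8·2 + ½·10·2² = 4 m; v ends 12 m/s.
2–3 s: v starts 12 m/s; Δx = 12·1 + ½·-5·1² = 9.5 m; v ends 7 m/s.
3–6 s: v starts 7 m/s; Δx = 7·3 + ½·12·3² = 75 m; v ends 43 m/s.
x(6) = 1 + Σ Δx = 89.5 m.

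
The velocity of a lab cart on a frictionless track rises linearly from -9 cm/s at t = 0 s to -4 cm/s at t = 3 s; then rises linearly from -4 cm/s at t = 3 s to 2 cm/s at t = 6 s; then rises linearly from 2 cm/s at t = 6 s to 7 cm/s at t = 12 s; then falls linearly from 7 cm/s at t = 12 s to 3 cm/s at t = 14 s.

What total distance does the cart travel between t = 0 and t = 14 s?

61.5 cm

Total distance travelled is ∫|v| dt — sum the magnitudes of each area piece.
0–3 s: |½(-9 + -4)(3)| = 19.5 cm
3–6 s: v = 0 at t = 5 s; triangle areas 4 + 1 = 5 cm
6–12 s: |½(2 + 7)(6)| = 27 cm
12–14 s: |½(7 + 3)(2)| = 10 cm
Total distance = 61.5 cm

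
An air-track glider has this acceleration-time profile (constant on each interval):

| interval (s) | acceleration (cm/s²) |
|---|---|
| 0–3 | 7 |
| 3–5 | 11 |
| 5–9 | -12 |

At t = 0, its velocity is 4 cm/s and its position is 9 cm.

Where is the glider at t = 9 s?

216.5 cm

On each constant-a segment, Δv = aΔt and Δx = v₀Δt + ½aΔt²; chain segment to segment.
0–3 s: v starts 4 cm/s; Δx = 4·3 + ½·7·3² = 43.5 cm; v ends 25 cm/s.
3–5 s: v starts 25 cm/s; Δx = 25·2 + ½·11·2² = 72 cm; v ends 47 cm/s.
5–9 s: v starts 47 cm/s; Δx = 47·4 + ½·-12·4² = 92 cm; v ends -1 cm/s.
x(9) = 9 + Σ Δx = 216.5 cm.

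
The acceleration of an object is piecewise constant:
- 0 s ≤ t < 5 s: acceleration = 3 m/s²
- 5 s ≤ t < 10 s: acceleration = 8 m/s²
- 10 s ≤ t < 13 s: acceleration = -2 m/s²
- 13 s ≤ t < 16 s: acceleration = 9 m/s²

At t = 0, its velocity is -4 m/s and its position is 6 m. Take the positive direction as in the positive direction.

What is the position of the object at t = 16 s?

498 m

On each constant-a segment, Δv = aΔt and Δx = v₀Δt + ½aΔt²; chain segment to segment.
0–5 s: v starts -4 m/s; Δx = -4·5 + ½·3·5² = 17.5 m; v ends 11 m/s.
5–10 s: v starts 11 m/s; Δx = 11·5 + ½·8·5² = 155 m; v ends 51 m/s.
10–13 s: v starts 51 m/s; Δx = 51·3 + ½·-2·3² = 144 m; v ends 45 m/s.
13–16 s: v starts 45 m/s; Δx = 45·3 + ½·9·3² = 175.5 m; v ends 72 m/s.
x(16) = 6 + Σ Δx = 498 m.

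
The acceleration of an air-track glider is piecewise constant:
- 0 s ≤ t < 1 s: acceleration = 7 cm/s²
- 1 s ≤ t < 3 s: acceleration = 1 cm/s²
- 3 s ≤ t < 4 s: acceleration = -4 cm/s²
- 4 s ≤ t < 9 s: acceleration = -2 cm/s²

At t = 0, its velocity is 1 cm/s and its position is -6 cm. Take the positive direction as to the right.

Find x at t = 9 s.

29.5 cm

On each constant-a segment, Δv = aΔt and Δx = v₀Δt + ½aΔt²; chain segment to segment.
0–1 s: v starts 1 cm/s; Δx = 1·1 + ½·7·1² = 4.5 cm; v ends 8 cm/s.
1–3 s: v starts 8 cm/s; Δx = 8·2 + ½·1·2² = 18 cm; v ends 10 cm/s.
3–4 s: v starts 10 cm/s; Δx = 10·1 + ½·-4·1² = 8 cm; v ends 6 cm/s.
4–9 s: v starts 6 cm/s; Δx = 6·5 + ½·-2·5² = 5 cm; v ends -4 cm/s.
x(9) = -6 + Σ Δx = 29.5 cm.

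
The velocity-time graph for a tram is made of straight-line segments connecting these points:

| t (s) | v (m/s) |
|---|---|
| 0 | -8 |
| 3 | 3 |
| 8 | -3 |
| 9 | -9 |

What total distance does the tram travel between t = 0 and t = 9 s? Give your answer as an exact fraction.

258/11 m

Total distance travelled is ∫|v| dt — sum the magnitudes of each area piece.
0–3 s: v = 0 at t = 24/11 s; triangle areas 96/11 + 27/22 = 219/22 m
3–8 s: v = 0 at t = 5.5 s; triangle areas 3.75 + 3.75 = 7.5 m
8–9 s: |½(-3 + -9)(1)| = 6 m
Total distance = 258/11 m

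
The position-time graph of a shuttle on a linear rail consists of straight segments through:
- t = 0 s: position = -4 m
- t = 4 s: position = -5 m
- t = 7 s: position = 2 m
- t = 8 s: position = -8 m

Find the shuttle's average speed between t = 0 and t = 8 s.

2.25 m/s

Average speed = (total path length)/(elapsed time); on a piecewise-linear x-t graph the path length is Σ|Δx|.
0–4 s: |Δx| = |-5 − -4| = 1 m
4–7 s: |Δx| = |2 − -5| = 7 m
7–8 s: |Δx| = |-8 − 2| = 10 m
Total path = 18 m; average speed = 18/8 = 2.25 m/s.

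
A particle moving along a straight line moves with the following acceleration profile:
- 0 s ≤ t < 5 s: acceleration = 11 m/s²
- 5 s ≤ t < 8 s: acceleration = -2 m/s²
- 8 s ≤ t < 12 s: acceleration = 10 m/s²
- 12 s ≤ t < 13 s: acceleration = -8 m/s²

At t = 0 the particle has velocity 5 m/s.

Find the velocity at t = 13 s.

86 m/s

Δv equals the area under the a-t graph; then v = v₀ + Δv.
0–5 s: 11 × 5 = 55 m/s
5–8 s: -2 × 3 = -6 m/s
8–12 s: 10 × 4 = 40 m/s
12–13 s: -8 × 1 = -8 m/s
Δv = 81 m/s, so v(13) = 5 + (81) = 86 m/s.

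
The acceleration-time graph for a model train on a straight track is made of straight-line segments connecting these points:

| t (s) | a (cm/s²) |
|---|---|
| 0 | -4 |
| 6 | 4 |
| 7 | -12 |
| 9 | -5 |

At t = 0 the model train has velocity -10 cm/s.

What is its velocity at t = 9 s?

-31 cm/s

Δv equals the area under the a-t graph; then v = v₀ + Δv.
0–6 s: ½(-4 + 4)(6) = 0 cm/s
6–7 s: ½(4 + -12)(1) = -4 cm/s
7–9 s: ½(-12 + -5)(2) = -17 cm/s
Δv = -21 cm/s, so v(9) = -10 + (-21) = -31 cm/s.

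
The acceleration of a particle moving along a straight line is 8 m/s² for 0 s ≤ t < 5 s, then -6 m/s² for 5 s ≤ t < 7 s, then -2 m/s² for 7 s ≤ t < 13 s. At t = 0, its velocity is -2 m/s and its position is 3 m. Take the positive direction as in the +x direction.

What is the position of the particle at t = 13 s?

277 m

On each constant-a segment, Δv = aΔt and Δx = v₀Δt + ½aΔt²; chain segment to segment.
0–5 s: v starts -2 m/s; Δx = -2·5 + ½·8·5² = 90 m; v ends 38 m/s.
5–7 s: v starts 38 m/s; Δx = 38·2 + ½·-6·2² = 64 m; v ends 26 m/s.
7–13 s: v starts 26 m/s; Δx = 26·6 + ½·-2·6² = 120 m; v ends 14 m/s.
x(13) = 3 + Σ Δx = 277 m.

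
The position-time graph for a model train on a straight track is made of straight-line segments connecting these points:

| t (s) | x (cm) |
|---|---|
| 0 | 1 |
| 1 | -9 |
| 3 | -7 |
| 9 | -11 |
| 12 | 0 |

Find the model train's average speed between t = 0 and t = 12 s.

Average speed = (total path length)/(elapsed time); on a piecewise-linear x-t graph the path length is Σ|Δx|.
0–1 s: |Δx| = |-9 − 1| = 10 cm
1–3 s: |Δx| = |-7 − -9| = 2 cm
3–9 s: |Δx| = |-11 − -7| = 4 cm
9–12 s: |Δx| = |0 − -11| = 11 cm
Total path = 27 cm; average speed = 27/12 = 2.25 cm/s.

2.25 cm/s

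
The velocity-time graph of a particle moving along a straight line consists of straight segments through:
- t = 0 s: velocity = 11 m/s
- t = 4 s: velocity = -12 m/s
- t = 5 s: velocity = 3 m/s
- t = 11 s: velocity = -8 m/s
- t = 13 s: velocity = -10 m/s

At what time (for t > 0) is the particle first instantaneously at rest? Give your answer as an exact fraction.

v changes sign on 0–4 s (from 11 to -12); the graph is linear there, so v = 0 at t = 0 + (-11)·(4 − 0)/(-12 − 11) = 44/23 s.

t = 44/23 s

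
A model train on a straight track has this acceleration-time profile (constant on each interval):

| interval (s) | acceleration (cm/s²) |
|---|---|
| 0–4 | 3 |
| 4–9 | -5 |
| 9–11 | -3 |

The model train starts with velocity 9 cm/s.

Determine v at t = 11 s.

Δv equals the area under the a-t graph; then v = v₀ + Δv.
0–4 s: 3 × 4 = 12 cm/s
4–9 s: -5 × 5 = -25 cm/s
9–11 s: -3 × 2 = -6 cm/s
Δv = -19 cm/s, so v(11) = 9 + (-19) = -10 cm/s.

-10 cm/s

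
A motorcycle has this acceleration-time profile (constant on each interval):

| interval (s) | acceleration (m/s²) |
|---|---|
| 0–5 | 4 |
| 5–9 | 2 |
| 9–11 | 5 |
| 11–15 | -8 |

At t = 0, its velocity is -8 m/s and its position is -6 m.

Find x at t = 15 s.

On each constant-a segment, Δv = aΔt and Δx = v₀Δt + ½aΔt²; chain segment to segment.
0–5 s: v starts -8 m/s; Δx = -8·5 + ½·4·5² = 10 m; v ends 12 m/s.
5–9 s: v starts 12 m/s; Δx = 12·4 + ½·2·4² = 64 m; v ends 20 m/s.
9–11 s: v starts 20 m/s; Δx = 20·2 + ½·5·2² = 50 m; v ends 30 m/s.
11–15 s: v starts 30 m/s; Δx = 30·4 + ½·-8·4² = 56 m; v ends -2 m/s.
x(15) = -6 + Σ Δx = 174 m.

174 m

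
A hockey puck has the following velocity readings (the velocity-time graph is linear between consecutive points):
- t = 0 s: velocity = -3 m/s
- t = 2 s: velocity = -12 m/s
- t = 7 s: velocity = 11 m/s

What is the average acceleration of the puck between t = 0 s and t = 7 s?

Average acceleration = Δv/Δt = (11 − -3)/(7 − 0) = 2 m/s².

2 m/s²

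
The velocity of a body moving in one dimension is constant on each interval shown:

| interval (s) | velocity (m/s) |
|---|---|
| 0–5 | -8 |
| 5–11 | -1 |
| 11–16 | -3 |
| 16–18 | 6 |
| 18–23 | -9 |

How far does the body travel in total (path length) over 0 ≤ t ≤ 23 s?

118 m

Distance (not displacement) is the total path length: add the absolute areas under v-t.
0–5 s: |-8| × 5 = 40 m
5–11 s: |-1| × 6 = 6 m
11–16 s: |-3| × 5 = 15 m
16–18 s: |6| × 2 = 12 m
18–23 s: |-9| × 5 = 45 m
Total distance = 118 m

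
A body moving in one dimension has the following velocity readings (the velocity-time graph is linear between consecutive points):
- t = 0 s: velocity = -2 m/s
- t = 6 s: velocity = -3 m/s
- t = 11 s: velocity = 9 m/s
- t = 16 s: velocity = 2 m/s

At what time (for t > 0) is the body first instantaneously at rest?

v changes sign on 6–11 s (from -3 to 9); the graph is linear there, so v = 0 at t = 6 + (3)·(11 − 6)/(9 − -3) = 7.25 s.

t = 7.25 s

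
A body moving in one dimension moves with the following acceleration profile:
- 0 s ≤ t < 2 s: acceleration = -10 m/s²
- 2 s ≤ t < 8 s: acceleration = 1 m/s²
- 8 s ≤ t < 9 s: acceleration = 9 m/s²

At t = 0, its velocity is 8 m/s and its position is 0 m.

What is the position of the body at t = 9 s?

On each constant-a segment, Δv = aΔt and Δx = v₀Δt + ½aΔt²; chain segment to segment.
0–2 s: v starts 8 m/s; Δx = 8·2 + ½·-10·2² = -4 m; v ends -12 m/s.
2–8 s: v starts -12 m/s; Δx = -12·6 + ½·1·6² = -54 m; v ends -6 m/s.
8–9 s: v starts -6 m/s; Δx = -6·1 + ½·9·1² = -1.5 m; v ends 3 m/s.
x(9) = 0 + Σ Δx = -59.5 m.

-59.5 m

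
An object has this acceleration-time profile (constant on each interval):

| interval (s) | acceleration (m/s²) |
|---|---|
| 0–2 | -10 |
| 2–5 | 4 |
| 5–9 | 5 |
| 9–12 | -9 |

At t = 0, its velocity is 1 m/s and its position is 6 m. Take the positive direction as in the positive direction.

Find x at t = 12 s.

-40.5 m

On each constant-a segment, Δv = aΔt and Δx = v₀Δt + ½aΔt²; chain segment to segment.
0–2 s: v starts 1 m/s; Δx = 1·2 + ½·-10·2² = -18 m; v ends -19 m/s.
2–5 s: v starts -19 m/s; Δx = -19·3 + ½·4·3² = -39 m; v ends -7 m/s.
5–9 s: v starts -7 m/s; Δx = -7·4 + ½·5·4² = 12 m; v ends 13 m/s.
9–12 s: v starts 13 m/s; Δx = 13·3 + ½·-9·3² = -1.5 m; v ends -14 m/s.
x(12) = 6 + Σ Δx = -40.5 m.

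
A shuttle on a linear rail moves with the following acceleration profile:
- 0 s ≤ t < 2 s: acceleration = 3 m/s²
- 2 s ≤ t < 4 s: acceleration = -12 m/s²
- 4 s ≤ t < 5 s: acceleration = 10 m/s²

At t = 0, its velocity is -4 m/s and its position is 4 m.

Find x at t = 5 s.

On each constant-a segment, Δv = aΔt and Δx = v₀Δt + ½aΔt²; chain segment to segment.
0–2 s: v starts -4 m/s; Δx = -4·2 + ½·3·2² = -2 m; v ends 2 m/s.
2–4 s: v starts 2 m/s; Δx = 2·2 + ½·-12·2² = -20 m; v ends -22 m/s.
4–5 s: v starts -22 m/s; Δx = -22·1 + ½·10·1² = -17 m; v ends -12 m/s.
x(5) = 4 + Σ Δx = -35 m.

-35 m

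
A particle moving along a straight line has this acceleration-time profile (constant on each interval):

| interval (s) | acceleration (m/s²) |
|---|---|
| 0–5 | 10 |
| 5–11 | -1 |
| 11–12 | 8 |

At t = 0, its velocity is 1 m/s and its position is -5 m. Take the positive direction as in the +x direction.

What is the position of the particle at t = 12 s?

On each constant-a segment, Δv = aΔt and Δx = v₀Δt + ½aΔt²; chain segment to segment.
0–5 s: v starts 1 m/s; Δx = 1·5 + ½·10·5² = 130 m; v ends 51 m/s.
5–11 s: v starts 51 m/s; Δx = 51·6 + ½·-1·6² = 288 m; v ends 45 m/s.
11–12 s: v starts 45 m/s; Δx = 45·1 + ½·8·1² = 49 m; v ends 53 m/s.
x(12) = -5 + Σ Δx = 462 m.

462 m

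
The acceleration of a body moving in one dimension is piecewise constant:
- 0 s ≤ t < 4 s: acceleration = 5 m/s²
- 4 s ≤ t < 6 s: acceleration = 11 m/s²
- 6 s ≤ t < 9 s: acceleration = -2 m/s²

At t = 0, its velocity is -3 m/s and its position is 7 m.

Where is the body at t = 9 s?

On each constant-a segment, Δv = aΔt and Δx = v₀Δt + ½aΔt²; chain segment to segment.
0–4 s: v starts -3 m/s; Δx = -3·4 + ½·5·4² = 28 m; v ends 17 m/s.
4–6 s: v starts 17 m/s; Δx = 17·2 + ½·11·2² = 56 m; v ends 39 m/s.
6–9 s: v starts 39 m/s; Δx = 39·3 + ½·-2·3² = 108 m; v ends 33 m/s.
x(9) = 7 + Σ Δx = 199 m.

199 m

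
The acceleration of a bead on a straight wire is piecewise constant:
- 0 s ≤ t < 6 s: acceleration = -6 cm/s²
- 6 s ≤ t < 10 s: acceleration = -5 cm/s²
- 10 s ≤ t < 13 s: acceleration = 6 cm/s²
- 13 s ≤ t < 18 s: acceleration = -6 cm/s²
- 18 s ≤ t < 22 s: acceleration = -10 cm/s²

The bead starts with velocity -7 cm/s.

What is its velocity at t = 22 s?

Δv equals the area under the a-t graph; then v = v₀ + Δv.
0–6 s: -6 × 6 = -36 cm/s
6–10 s: -5 × 4 = -20 cm/s
10–13 s: 6 × 3 = 18 cm/s
13–18 s: -6 × 5 = -30 cm/s
18–22 s: -10 × 4 = -40 cm/s
Δv = -108 cm/s, so v(22) = -7 + (-108) = -115 cm/s.

-115 cm/s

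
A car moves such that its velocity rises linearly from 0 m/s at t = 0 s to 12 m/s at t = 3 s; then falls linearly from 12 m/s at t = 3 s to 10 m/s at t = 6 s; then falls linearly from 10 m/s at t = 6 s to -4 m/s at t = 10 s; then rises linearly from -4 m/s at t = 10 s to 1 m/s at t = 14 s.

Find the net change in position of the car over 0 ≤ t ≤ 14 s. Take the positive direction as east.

Net displacement equals the area under the velocity-time graph (areas below the axis count negative).
0–3 s: ½(0 + 12)(3) = 18 m
3–6 s: ½(12 + 10)(3) = 33 m
6–10 s: ½(10 + -4)(4) = 12 m
10–14 s: ½(-4 + 1)(4) = -6 m
Net displacement = 57 m

57 m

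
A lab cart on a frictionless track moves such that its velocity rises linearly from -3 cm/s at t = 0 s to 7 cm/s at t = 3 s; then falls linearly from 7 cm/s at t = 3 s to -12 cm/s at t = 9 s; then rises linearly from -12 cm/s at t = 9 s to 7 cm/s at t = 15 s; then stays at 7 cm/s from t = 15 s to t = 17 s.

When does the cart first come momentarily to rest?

v changes sign on 0–3 s (from -3 to 7); the graph is linear there, so v = 0 at t = 0 + (3)·(3 − 0)/(7 − -3) = 0.9 s.

t = 0.9 s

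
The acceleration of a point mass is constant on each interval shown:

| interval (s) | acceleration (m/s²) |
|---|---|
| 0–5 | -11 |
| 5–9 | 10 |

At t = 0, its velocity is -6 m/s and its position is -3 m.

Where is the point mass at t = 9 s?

On each constant-a segment, Δv = aΔt and Δx = v₀Δt + ½aΔt²; chain segment to segment.
0–5 s: v starts -6 m/s; Δx = -6·5 + ½·-11·5² = -167.5 m; v ends -61 m/s.
5–9 s: v starts -61 m/s; Δx = -61·4 + ½·10·4² = -164 m; v ends -21 m/s.
x(9) = -3 + Σ Δx = -334.5 m.

-334.5 m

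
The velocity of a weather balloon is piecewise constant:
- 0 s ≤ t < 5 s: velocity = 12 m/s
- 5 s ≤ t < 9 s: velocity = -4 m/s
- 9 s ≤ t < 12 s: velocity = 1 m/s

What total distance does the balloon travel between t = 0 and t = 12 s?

Distance (not displacement) is the total path length: add the absolute areas under v-t.
0–5 s: |12| × 5 = 60 m
5–9 s: |-4| × 4 = 16 m
9–12 s: |1| × 3 = 3 m
Total distance = 79 m

79 m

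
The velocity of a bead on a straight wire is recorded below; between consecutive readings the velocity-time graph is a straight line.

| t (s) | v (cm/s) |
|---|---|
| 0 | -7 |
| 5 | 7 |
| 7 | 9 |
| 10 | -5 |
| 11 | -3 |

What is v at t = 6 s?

8 cm/s

On 5–7 s the graph is linear from 7 to 9 cm/s: v(6) = 7 + (9 − 7)·(6 − 5)/(7 − 5) = 8 cm/s.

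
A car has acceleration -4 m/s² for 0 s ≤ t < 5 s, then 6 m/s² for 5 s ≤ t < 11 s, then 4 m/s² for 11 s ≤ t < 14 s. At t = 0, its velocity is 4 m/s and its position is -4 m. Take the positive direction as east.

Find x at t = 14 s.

56 m

On each constant-a segment, Δv = aΔt and Δx = v₀Δt + ½aΔt²; chain segment to segment.
0–5 s: v starts 4 m/s; Δx = 4·5 + ½·-4·5² = -30 m; v ends -16 m/s.
5–11 s: v starts -16 m/s; Δx = -16·6 + ½·6·6² = 12 m; v ends 20 m/s.
11–14 s: v starts 20 m/s; Δx = 20·3 + ½·4·3² = 78 m; v ends 32 m/s.
x(14) = -4 + Σ Δx = 56 m.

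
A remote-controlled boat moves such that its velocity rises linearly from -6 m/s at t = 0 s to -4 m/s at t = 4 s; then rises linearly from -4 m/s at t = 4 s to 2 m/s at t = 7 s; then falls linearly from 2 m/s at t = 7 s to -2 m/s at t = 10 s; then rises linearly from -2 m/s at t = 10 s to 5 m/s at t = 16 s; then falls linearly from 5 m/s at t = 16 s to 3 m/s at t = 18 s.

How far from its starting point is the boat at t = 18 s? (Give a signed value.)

Displacement is the signed area under the v-t curve.
0–4 s: ½(-6 + -4)(4) = -20 m
4–7 s: ½(-4 + 2)(3) = -3 m
7–10 s: ½(2 + -2)(3) = 0 m
10–16 s: ½(-2 + 5)(6) = 9 m
16–18 s: ½(5 + 3)(2) = 8 m
Net displacement = -6 m

-6 m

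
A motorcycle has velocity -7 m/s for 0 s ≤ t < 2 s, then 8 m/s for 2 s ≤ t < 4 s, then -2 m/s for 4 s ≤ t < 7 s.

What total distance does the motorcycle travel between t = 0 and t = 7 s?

Distance (not displacement) is the total path length: add the absolute areas under v-t.
0–2 s: |-7| × 2 = 14 m
2–4 s: |8| × 2 = 16 m
4–7 s: |-2| × 3 = 6 m
Total distance = 36 m

36 m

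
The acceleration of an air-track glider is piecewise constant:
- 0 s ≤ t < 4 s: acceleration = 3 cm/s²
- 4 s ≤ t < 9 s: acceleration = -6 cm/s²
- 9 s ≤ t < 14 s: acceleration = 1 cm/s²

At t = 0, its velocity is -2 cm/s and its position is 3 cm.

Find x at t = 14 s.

-93.5 cm

On each constant-a segment, Δv = aΔt and Δx = v₀Δt + ½aΔt²; chain segment to segment.
0–4 s: v starts -2 cm/s; Δx = -2·4 + ½·3·4² = 16 cm; v ends 10 cm/s.
4–9 s: v starts 10 cm/s; Δx = 10·5 + ½·-6·5² = -25 cm; v ends -20 cm/s.
9–14 s: v starts -20 cm/s; Δx = -20·5 + ½·1·5² = -87.5 cm; v ends -15 cm/s.
x(14) = 3 + Σ Δx = -93.5 cm.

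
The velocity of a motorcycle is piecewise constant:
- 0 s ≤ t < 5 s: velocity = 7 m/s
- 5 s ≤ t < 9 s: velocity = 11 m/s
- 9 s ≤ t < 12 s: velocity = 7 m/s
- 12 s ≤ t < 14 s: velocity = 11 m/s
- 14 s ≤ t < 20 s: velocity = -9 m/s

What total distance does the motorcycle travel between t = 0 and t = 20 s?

176 m

Total distance travelled is ∫|v| dt — sum the magnitudes of each area piece.
0–5 s: |7| × 5 = 35 m
5–9 s: |11| × 4 = 44 m
9–12 s: |7| × 3 = 21 m
12–14 s: |11| × 2 = 22 m
14–20 s: |-9| × 6 = 54 m
Total distance = 176 m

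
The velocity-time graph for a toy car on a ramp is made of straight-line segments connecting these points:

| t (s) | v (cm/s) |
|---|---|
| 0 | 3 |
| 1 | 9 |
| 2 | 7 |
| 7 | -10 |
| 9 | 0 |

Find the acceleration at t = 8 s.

Acceleration is the slope of the v-t graph on 7–9 s: (0 − -10)/(9 − 7) = 5 cm/s².

5 cm/s²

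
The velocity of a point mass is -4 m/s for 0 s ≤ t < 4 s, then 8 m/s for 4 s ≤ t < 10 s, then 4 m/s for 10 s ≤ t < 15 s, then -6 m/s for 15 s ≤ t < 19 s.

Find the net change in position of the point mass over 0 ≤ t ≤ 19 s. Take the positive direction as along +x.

28 m

Net displacement equals the area under the velocity-time graph (areas below the axis count negative).
0–4 s: -4 × 4 = -16 m
4–10 s: 8 × 6 = 48 m
10–15 s: 4 × 5 = 20 m
15–19 s: -6 × 4 = -24 m
Net displacement = 28 m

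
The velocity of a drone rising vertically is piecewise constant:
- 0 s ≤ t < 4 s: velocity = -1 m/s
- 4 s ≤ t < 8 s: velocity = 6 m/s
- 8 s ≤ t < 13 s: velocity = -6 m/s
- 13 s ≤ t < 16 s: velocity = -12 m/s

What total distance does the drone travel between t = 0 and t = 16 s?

94 m

Distance (not displacement) is the total path length: add the absolute areas under v-t.
0–4 s: |-1| × 4 = 4 m
4–8 s: |6| × 4 = 24 m
8–13 s: |-6| × 5 = 30 m
13–16 s: |-12| × 3 = 36 m
Total distance = 94 m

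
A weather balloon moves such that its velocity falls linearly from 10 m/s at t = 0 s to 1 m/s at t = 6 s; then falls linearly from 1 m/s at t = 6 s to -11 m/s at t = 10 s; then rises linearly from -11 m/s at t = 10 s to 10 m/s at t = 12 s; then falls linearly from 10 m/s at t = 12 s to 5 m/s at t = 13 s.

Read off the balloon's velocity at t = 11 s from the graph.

On 10–12 s the graph is linear from -11 to 10 m/s: v(11) = -11 + (10 − -11)·(11 − 10)/(12 − 10) = -0.5 m/s.

-0.5 m/s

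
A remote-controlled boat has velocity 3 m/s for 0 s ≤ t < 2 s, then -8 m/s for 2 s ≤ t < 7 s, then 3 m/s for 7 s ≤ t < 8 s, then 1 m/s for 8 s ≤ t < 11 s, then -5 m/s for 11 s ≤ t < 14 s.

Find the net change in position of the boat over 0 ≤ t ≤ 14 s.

Net displacement equals the area under the velocity-time graph (areas below the axis count negative).
0–2 s: 3 × 2 = 6 m
2–7 s: -8 × 5 = -40 m
7–8 s: 3 × 1 = 3 m
8–11 s: 1 × 3 = 3 m
11–14 s: -5 × 3 = -15 m
Net displacement = -43 m

-43 m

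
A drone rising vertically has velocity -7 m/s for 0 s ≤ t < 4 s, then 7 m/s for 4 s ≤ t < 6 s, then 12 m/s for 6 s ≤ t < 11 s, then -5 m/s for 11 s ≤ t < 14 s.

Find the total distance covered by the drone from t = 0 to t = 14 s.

Total distance travelled is ∫|v| dt — sum the magnitudes of each area piece.
0–4 s: |-7| × 4 = 28 m
4–6 s: |7| × 2 = 14 m
6–11 s: |12| × 5 = 60 m
11–14 s: |-5| × 3 = 15 m
Total distance = 117 m

117 m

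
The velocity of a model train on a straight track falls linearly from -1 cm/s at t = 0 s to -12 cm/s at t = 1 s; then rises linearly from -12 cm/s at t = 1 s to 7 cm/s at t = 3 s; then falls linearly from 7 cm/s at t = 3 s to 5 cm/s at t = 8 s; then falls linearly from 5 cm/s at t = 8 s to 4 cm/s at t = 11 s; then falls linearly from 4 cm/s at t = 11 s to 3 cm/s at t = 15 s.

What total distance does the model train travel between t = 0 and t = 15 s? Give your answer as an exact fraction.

1409/19 cm

Total distance travelled is ∫|v| dt — sum the magnitudes of each area piece.
0–1 s: |½(-1 + -12)(1)| = 6.5 cm
1–3 s: v = 0 at t = 43/19 s; triangle areas 144/19 + 49/19 = 193/19 cm
3–8 s: |½(7 + 5)(5)| = 30 cm
8–11 s: |½(5 + 4)(3)| = 13.5 cm
11–15 s: |½(4 + 3)(4)| = 14 cm
Total distance = 1409/19 cm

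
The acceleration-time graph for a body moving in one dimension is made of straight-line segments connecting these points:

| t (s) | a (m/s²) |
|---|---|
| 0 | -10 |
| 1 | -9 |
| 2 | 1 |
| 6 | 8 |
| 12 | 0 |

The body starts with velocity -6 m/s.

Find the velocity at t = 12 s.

Δv equals the area under the a-t graph; then v = v₀ + Δv.
0–1 s: ½(-10 + -9)(1) = -9.5 m/s
1–2 s: ½(-9 + 1)(1) = -4 m/s
2–6 s: ½(1 + 8)(4) = 18 m/s
6–12 s: ½(8 + 0)(6) = 24 m/s
Δv = 28.5 m/s, so v(12) = -6 + (28.5) = 22.5 m/s.

22.5 m/s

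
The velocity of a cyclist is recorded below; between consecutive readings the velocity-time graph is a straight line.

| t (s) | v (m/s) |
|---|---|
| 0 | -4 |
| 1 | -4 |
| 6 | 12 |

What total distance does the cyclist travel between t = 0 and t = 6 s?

Total distance travelled is ∫|v| dt — sum the magnitudes of each area piece.
0–1 s: |-4| × 1 = 4 m
1–6 s: v = 0 at t = 2.25 s; triangle areas 2.5 + 22.5 = 25 m
Total distance = 29 m

29 m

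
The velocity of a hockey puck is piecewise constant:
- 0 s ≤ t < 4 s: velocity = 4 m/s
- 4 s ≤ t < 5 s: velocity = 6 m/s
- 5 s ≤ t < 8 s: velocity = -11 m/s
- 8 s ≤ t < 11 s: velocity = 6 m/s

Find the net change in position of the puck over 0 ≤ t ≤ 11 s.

Displacement is the signed area under the v-t curve.
0–4 s: 4 × 4 = 16 m
4–5 s: 6 × 1 = 6 m
5–8 s: -11 × 3 = -33 m
8–11 s: 6 × 3 = 18 m
Net displacement = 7 m

7 m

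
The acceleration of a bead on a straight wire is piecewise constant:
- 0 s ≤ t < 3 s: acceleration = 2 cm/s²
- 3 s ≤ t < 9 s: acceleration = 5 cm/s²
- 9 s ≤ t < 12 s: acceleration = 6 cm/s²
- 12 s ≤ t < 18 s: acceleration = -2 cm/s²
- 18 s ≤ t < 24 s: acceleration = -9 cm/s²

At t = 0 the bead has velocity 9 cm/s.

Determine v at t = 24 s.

-3 cm/s

Δv equals the area under the a-t graph; then v = v₀ + Δv.
0–3 s: 2 × 3 = 6 cm/s
3–9 s: 5 × 6 = 30 cm/s
9–12 s: 6 × 3 = 18 cm/s
12–18 s: -2 × 6 = -12 cm/s
18–24 s: -9 × 6 = -54 cm/s
Δv = -12 cm/s, so v(24) = 9 + (-12) = -3 cm/s.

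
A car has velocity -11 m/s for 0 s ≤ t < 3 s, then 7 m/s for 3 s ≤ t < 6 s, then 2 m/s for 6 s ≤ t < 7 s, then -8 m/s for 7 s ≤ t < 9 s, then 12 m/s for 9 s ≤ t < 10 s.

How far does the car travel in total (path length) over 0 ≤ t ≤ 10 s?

84 m

Total distance travelled is ∫|v| dt — sum the magnitudes of each area piece.
0–3 s: |-11| × 3 = 33 m
3–6 s: |7| × 3 = 21 m
6–7 s: |2| × 1 = 2 m
7–9 s: |-8| × 2 = 16 m
9–10 s: |12| × 1 = 12 m
Total distance = 84 m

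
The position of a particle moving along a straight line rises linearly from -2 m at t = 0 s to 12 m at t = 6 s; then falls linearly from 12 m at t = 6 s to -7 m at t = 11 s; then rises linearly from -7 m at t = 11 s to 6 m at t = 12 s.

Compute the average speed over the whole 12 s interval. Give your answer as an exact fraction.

23/6 m/s

Average speed = (total path length)/(elapsed time); on a piecewise-linear x-t graph the path length is Σ|Δx|.
0–6 s: |Δx| = |12 − -2| = 14 m
6–11 s: |Δx| = |-7 − 12| = 19 m
11–12 s: |Δx| = |6 − -7| = 13 m
Total path = 46 m; average speed = 46/12 = 23/6 m/s.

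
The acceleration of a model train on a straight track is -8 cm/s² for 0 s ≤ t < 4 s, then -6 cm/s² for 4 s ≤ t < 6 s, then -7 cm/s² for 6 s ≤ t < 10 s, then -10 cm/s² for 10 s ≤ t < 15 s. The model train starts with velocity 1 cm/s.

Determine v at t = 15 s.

Δv equals the area under the a-t graph; then v = v₀ + Δv.
0–4 s: -8 × 4 = -32 cm/s
4–6 s: -6 × 2 = -12 cm/s
6–10 s: -7 × 4 = -28 cm/s
10–15 s: -10 × 5 = -50 cm/s
Δv = -122 cm/s, so v(15) = 1 + (-122) = -121 cm/s.

-121 cm/s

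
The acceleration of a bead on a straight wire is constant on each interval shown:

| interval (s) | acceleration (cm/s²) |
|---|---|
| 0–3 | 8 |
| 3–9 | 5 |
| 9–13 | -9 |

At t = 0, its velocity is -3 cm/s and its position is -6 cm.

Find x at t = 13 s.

On each constant-a segment, Δv = aΔt and Δx = v₀Δt + ½aΔt²; chain segment to segment.
0–3 s: v starts -3 cm/s; Δx = -3·3 + ½·8·3² = 27 cm; v ends 21 cm/s.
3–9 s: v starts 21 cm/s; Δx = 21·6 + ½·5·6² = 216 cm; v ends 51 cm/s.
9–13 s: v starts 51 cm/s; Δx = 51·4 + ½·-9·4² = 132 cm; v ends 15 cm/s.
x(13) = -6 + Σ Δx = 369 cm.

369 cm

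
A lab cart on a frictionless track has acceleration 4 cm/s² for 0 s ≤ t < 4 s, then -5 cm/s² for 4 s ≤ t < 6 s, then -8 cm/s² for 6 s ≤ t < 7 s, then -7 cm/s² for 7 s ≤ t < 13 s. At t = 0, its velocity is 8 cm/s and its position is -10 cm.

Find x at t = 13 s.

12 cm

On each constant-a segment, Δv = aΔt and Δx = v₀Δt + ½aΔt²; chain segment to segment.
0–4 s: v starts 8 cm/s; Δx = 8·4 + ½·4·4² = 64 cm; v ends 24 cm/s.
4–6 s: v starts 24 cm/s; Δx = 24·2 + ½·-5·2² = 38 cm; v ends 14 cm/s.
6–7 s: v starts 14 cm/s; Δx = 14·1 + ½·-8·1² = 10 cm; v ends 6 cm/s.
7–13 s: v starts 6 cm/s; Δx = 6·6 + ½·-7·6² = -90 cm; v ends -36 cm/s.
x(13) = -10 + Σ Δx = 12 cm.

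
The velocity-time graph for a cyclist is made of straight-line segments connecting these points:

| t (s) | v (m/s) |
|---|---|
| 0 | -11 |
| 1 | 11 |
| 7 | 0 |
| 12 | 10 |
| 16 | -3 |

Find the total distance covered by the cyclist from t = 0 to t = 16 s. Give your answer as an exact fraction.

Total distance travelled is ∫|v| dt — sum the magnitudes of each area piece.
0–1 s: v = 0 at t = 0.5 s; triangle areas 2.75 + 2.75 = 5.5 m
1–7 s: |½(11 + 0)(6)| = 33 m
7–12 s: |½(0 + 10)(5)| = 25 m
12–16 s: v = 0 at t = 196/13 s; triangle areas 200/13 + 18/13 = 218/13 m
Total distance = 2087/26 m

2087/26 m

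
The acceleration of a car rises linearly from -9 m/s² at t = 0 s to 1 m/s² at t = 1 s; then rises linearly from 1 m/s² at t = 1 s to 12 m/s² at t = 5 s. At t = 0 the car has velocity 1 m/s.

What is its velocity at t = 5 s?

23 m/s

Δv equals the area under the a-t graph; then v = v₀ + Δv.
0–1 s: ½(-9 + 1)(1) = -4 m/s
1–5 s: ½(1 + 12)(4) = 26 m/s
Δv = 22 m/s, so v(5) = 1 + (22) = 23 m/s.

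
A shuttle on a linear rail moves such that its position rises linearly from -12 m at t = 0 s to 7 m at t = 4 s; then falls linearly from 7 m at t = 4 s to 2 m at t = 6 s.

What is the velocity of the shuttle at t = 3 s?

Velocity is the slope of the x-t graph on 0–4 s: (7 − -12)/(4 − 0) = 4.75 m/s.

4.75 m/s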